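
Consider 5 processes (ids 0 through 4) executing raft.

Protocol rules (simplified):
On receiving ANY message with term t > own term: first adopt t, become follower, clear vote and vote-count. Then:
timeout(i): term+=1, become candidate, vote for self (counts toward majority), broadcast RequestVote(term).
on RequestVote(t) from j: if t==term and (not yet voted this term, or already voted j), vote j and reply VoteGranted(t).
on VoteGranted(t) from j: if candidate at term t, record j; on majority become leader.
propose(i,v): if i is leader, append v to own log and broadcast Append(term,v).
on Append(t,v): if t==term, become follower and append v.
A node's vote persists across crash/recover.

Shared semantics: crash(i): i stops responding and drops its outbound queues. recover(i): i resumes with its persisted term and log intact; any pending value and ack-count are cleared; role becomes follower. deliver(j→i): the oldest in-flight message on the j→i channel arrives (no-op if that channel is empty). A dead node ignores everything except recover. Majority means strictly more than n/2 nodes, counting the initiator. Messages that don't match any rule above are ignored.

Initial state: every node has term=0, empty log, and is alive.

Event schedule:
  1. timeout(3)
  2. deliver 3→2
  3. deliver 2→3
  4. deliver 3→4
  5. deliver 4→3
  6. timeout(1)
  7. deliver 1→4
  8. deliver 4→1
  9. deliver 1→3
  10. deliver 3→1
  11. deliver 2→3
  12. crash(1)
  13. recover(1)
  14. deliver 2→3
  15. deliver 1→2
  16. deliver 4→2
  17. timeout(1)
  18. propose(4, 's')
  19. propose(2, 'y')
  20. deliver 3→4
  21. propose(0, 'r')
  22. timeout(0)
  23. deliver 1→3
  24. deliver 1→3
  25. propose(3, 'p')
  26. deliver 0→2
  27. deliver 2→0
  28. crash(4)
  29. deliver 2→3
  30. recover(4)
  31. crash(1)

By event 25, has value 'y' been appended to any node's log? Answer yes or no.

step 1 timeout(3): 3={cand,t=1,log=-}
step 2 deliver 3→2: 2={foll,t=1,log=-}
step 3 deliver 2→3: —
step 4 deliver 3→4: 4={foll,t=1,log=-}
step 5 deliver 4→3: 3={lead,t=1,log=-}
step 6 timeout(1): 1={cand,t=1,log=-}
step 7 deliver 1→4: —
step 8 deliver 4→1: —
step 9 deliver 1→3: —
step 10 deliver 3→1: —
step 11 deliver 2→3: —
step 12 crash(1): 1={✗cand,t=1,log=-}
step 13 recover(1): 1={foll,t=1,log=-}
step 14 deliver 2→3: —
step 15 deliver 1→2: —
step 16 deliver 4→2: —
step 17 timeout(1): 1={cand,t=2,log=-}
step 18 propose(4,'s'): —
step 19 propose(2,'y'): —
step 20 deliver 3→4: —
step 21 propose(0,'r'): —
step 22 timeout(0): 0={cand,t=1,log=-}
step 23 deliver 1→3: 3={foll,t=2,log=-}
step 24 deliver 1→3: —
step 25 propose(3,'p'): —

no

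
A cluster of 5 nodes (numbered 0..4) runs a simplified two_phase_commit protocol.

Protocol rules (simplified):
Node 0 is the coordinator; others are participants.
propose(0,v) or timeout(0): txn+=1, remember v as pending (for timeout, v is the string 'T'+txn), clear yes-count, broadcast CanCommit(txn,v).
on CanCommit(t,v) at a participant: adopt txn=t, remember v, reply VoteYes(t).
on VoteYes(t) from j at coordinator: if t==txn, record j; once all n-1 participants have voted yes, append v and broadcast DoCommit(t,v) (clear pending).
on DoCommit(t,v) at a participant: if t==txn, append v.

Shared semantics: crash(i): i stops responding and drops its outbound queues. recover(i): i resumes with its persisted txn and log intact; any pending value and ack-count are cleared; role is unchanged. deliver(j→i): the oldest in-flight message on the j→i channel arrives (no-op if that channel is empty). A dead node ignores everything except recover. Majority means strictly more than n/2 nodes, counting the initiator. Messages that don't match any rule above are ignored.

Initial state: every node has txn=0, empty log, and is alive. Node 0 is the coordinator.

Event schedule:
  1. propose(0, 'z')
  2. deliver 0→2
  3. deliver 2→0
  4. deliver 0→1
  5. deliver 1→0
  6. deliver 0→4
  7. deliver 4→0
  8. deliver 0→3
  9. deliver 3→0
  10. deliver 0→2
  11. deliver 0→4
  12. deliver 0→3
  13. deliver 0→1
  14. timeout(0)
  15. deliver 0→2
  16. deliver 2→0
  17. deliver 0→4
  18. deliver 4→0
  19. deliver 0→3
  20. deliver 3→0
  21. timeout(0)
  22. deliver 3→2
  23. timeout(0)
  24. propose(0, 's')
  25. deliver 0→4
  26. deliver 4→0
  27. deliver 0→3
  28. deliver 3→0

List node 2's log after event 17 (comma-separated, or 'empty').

[1] propose(0,'z') → N0(coor t1 [-])
[2] deliver 0→2 → N2(part t1 [-])
[3] deliver 2→0 → ∅
[4] deliver 0→1 → N1(part t1 [-])
[5] deliver 1→0 → ∅
[6] deliver 0→4 → N4(part t1 [-])
[7] deliver 4→0 → ∅
[8] deliver 0→3 → N3(part t1 [-])
[9] deliver 3→0 → N0(coor t1 [z])
[10] deliver 0→2 → N2(part t1 [z])
[11] deliver 0→4 → N4(part t1 [z])
[12] deliver 0→3 → N3(part t1 [z])
[13] deliver 0→1 → N1(part t1 [z])
[14] timeout(0) → N0(coor t2 [z])
[15] deliver 0→2 → N2(part t2 [z])
[16] deliver 2→0 → ∅
[17] deliver 0→4 → N4(part t2 [z])

z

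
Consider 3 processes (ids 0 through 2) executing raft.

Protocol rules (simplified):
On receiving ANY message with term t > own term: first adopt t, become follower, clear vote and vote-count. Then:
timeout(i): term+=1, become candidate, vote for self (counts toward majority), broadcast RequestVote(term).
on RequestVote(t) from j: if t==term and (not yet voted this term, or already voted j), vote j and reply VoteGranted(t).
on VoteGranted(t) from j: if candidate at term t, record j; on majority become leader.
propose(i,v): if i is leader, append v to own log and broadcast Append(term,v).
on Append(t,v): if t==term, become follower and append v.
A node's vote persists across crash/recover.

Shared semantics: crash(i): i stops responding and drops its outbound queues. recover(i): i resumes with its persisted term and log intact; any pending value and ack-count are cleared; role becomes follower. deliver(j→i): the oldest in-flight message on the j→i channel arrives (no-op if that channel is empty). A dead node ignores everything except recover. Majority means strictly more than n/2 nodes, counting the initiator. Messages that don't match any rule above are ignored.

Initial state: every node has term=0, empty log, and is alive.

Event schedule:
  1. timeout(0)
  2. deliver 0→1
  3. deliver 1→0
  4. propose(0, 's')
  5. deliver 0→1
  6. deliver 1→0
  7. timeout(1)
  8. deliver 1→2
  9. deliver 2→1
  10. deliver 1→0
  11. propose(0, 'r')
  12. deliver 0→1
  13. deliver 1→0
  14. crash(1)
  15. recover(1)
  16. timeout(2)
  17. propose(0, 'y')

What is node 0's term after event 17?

2

step 1 timeout(0): 0={cand,t=1,log=-}
step 2 deliver 0→1: 1={foll,t=1,log=-}
step 3 deliver 1→0: 0={lead,t=1,log=-}
step 4 propose(0,'s'): 0={lead,t=1,log=s}
step 5 deliver 0→1: 1={foll,t=1,log=s}
step 6 deliver 1→0: —
step 7 timeout(1): 1={cand,t=2,log=s}
step 8 deliver 1→2: 2={foll,t=2,log=-}
step 9 deliver 2→1: 1={lead,t=2,log=s}
step 10 deliver 1→0: 0={foll,t=2,log=s}
step 11 propose(0,'r'): —
step 12 deliver 0→1: —
step 13 deliver 1→0: —
step 14 crash(1): 1={✗lead,t=2,log=s}
step 15 recover(1): 1={foll,t=2,log=s}
step 16 timeout(2): 2={cand,t=3,log=-}
step 17 propose(0,'y'): —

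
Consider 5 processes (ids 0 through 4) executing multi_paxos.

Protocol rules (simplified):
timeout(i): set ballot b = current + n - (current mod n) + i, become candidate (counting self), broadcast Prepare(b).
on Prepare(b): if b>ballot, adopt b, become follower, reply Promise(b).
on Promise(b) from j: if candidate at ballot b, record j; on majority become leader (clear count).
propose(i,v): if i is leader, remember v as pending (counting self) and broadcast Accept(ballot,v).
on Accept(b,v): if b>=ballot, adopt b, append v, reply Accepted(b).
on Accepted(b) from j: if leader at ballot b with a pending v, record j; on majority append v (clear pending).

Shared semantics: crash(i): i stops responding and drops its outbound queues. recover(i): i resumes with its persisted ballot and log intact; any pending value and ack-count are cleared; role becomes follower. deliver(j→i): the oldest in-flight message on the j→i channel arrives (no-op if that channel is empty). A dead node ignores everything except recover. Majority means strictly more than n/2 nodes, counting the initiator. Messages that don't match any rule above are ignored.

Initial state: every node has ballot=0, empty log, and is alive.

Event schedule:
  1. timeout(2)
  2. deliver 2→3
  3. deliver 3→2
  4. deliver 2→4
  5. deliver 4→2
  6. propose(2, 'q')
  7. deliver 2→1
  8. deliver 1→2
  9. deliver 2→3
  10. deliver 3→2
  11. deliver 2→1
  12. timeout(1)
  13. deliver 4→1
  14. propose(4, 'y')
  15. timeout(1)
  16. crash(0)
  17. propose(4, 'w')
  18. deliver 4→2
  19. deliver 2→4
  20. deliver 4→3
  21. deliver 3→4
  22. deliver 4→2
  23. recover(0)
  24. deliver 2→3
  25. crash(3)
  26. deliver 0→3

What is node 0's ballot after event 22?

0

1. timeout(2):  <2:cand b7 ->
2. deliver 2→3:  <3:foll b7 ->
3. deliver 3→2:  nop
4. deliver 2→4:  <4:foll b7 ->
5. deliver 4→2:  <2:lead b7 ->
6. propose(2,'q'):  nop
7. deliver 2→1:  <1:foll b7 ->
8. deliver 1→2:  nop
9. deliver 2→3:  <3:foll b7 q>
10. deliver 3→2:  nop
11. deliver 2→1:  <1:foll b7 q>
12. timeout(1):  <1:cand b11 q>
13. deliver 4→1:  nop
14. propose(4,'y'):  nop
15. timeout(1):  <1:cand b16 q>
16. crash(0):  <0:✗foll b0 ->
17. propose(4,'w'):  nop
18. deliver 4→2:  nop
19. deliver 2→4:  <4:foll b7 q>
20. deliver 4→3:  nop
21. deliver 3→4:  nop
22. deliver 4→2:  <2:lead b7 q>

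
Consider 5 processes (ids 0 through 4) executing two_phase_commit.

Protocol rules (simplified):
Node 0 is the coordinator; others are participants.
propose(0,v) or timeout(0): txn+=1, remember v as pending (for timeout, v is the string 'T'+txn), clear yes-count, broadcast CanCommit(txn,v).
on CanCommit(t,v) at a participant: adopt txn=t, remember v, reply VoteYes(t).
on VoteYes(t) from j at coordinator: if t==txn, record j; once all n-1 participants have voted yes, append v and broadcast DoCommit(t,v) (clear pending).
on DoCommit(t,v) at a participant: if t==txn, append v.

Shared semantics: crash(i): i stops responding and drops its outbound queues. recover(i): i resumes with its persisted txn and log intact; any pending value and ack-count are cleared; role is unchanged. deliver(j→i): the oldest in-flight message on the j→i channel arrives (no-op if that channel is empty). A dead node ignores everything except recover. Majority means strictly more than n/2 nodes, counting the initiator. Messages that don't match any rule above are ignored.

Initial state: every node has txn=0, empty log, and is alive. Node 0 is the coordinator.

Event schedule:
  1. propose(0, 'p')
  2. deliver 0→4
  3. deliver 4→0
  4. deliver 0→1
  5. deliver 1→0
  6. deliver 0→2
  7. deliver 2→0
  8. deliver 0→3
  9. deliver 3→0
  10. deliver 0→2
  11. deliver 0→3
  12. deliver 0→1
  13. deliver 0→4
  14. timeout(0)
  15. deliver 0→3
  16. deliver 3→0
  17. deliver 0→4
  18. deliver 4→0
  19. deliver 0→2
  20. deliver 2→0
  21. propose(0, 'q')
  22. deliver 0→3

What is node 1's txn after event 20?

e1 propose(0,'p'): 0[coor,t=1,-]
e2 deliver 0→4: 4[part,t=1,-]
e3 deliver 4→0: ·
e4 deliver 0→1: 1[part,t=1,-]
e5 deliver 1→0: ·
e6 deliver 0→2: 2[part,t=1,-]
e7 deliver 2→0: ·
e8 deliver 0→3: 3[part,t=1,-]
e9 deliver 3→0: 0[coor,t=1,p]
e10 deliver 0→2: 2[part,t=1,p]
e11 deliver 0→3: 3[part,t=1,p]
e12 deliver 0→1: 1[part,t=1,p]
e13 deliver 0→4: 4[part,t=1,p]
e14 timeout(0): 0[coor,t=2,p]
e15 deliver 0→3: 3[part,t=2,p]
e16 deliver 3→0: ·
e17 deliver 0→4: 4[part,t=2,p]
e18 deliver 4→0: ·
e19 deliver 0→2: 2[part,t=2,p]
e20 deliver 2→0: ·

1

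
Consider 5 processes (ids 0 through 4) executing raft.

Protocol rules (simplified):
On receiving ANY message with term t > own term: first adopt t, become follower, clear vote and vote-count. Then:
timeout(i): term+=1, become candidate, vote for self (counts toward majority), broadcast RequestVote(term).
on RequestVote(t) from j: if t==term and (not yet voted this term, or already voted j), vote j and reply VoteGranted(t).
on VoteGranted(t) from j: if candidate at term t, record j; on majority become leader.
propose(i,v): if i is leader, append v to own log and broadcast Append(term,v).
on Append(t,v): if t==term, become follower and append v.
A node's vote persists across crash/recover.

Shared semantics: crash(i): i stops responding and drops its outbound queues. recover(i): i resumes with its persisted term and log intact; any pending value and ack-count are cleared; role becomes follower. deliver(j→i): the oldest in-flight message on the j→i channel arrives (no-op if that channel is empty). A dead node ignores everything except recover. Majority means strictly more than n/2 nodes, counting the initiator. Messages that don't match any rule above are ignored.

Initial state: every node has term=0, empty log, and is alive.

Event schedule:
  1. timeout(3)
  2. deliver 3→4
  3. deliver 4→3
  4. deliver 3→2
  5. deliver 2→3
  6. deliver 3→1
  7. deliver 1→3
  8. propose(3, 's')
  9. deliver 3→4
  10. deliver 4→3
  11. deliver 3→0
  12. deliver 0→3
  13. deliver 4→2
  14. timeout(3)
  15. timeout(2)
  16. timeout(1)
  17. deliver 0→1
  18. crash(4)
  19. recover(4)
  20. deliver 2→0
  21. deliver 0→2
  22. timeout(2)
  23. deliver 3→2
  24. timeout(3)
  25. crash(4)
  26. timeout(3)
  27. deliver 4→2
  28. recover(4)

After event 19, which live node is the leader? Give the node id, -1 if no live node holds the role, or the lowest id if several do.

after 1 — timeout(3): n3:cand/t1/[-]
after 2 — deliver 3→4: n4:foll/t1/[-]
after 3 — deliver 4→3: ·
after 4 — deliver 3→2: n2:foll/t1/[-]
after 5 — deliver 2→3: n3:lead/t1/[-]
after 6 — deliver 3→1: n1:foll/t1/[-]
after 7 — deliver 1→3: ·
after 8 — propose(3,'s'): n3:lead/t1/[s]
after 9 — deliver 3→4: n4:foll/t1/[s]
after 10 — deliver 4→3: ·
after 11 — deliver 3→0: n0:foll/t1/[-]
after 12 — deliver 0→3: ·
after 13 — deliver 4→2: ·
after 14 — timeout(3): n3:cand/t2/[s]
after 15 — timeout(2): n2:cand/t2/[-]
after 16 — timeout(1): n1:cand/t2/[-]
after 17 — deliver 0→1: ·
after 18 — crash(4): n4:✗foll/t1/[s]
after 19 — recover(4): n4:foll/t1/[s]

-1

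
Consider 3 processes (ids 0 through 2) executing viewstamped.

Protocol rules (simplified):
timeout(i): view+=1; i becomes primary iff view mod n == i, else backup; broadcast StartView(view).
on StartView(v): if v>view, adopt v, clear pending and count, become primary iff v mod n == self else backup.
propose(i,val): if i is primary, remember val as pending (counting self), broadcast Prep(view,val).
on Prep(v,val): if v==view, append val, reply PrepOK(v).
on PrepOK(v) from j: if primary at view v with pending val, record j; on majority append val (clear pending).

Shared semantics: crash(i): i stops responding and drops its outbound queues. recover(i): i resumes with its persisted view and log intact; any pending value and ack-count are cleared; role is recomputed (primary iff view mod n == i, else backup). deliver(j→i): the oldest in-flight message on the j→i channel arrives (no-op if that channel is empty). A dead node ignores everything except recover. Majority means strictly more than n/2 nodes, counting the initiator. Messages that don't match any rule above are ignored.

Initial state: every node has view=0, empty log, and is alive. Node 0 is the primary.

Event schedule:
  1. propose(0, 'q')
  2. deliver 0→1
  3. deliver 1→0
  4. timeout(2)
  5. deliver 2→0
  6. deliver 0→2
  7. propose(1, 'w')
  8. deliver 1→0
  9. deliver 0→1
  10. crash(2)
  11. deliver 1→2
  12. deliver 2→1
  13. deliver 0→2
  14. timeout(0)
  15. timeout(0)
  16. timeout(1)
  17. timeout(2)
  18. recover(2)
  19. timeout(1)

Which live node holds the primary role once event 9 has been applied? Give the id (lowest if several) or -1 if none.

step 1 propose(0,'q'): —
step 2 deliver 0→1: 1={back,v=0,log=q}
step 3 deliver 1→0: 0={prim,v=0,log=q}
step 4 timeout(2): 2={back,v=1,log=-}
step 5 deliver 2→0: 0={back,v=1,log=q}
step 6 deliver 0→2: —
step 7 propose(1,'w'): —
step 8 deliver 1→0: —
step 9 deliver 0→1: —

-1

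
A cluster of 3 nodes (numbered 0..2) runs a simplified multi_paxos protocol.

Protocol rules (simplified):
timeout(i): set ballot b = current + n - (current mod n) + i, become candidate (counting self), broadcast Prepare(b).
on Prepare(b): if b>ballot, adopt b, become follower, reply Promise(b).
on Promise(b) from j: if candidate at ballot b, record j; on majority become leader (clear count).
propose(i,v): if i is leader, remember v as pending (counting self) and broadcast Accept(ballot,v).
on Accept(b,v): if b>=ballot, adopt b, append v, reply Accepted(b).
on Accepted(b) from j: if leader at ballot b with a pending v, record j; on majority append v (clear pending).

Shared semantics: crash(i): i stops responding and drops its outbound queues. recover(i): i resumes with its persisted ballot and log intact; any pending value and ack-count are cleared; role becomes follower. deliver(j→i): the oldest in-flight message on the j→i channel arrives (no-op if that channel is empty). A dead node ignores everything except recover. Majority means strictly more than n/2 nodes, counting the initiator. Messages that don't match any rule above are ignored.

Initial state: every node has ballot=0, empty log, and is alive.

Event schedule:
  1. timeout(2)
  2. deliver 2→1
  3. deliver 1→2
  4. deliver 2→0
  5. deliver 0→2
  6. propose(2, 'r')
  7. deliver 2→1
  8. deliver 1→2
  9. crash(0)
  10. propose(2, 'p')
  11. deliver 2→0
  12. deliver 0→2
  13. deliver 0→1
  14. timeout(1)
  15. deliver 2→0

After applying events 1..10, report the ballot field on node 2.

5

after 1 — timeout(2): n2:cand/b5/[-]
after 2 — deliver 2→1: n1:foll/b5/[-]
after 3 — deliver 1→2: n2:lead/b5/[-]
after 4 — deliver 2→0: n0:foll/b5/[-]
after 5 — deliver 0→2: ·
after 6 — propose(2,'r'): ·
after 7 — deliver 2→1: n1:foll/b5/[r]
after 8 — deliver 1→2: n2:lead/b5/[r]
after 9 — crash(0): n0:✗foll/b5/[-]
after 10 — propose(2,'p'): ·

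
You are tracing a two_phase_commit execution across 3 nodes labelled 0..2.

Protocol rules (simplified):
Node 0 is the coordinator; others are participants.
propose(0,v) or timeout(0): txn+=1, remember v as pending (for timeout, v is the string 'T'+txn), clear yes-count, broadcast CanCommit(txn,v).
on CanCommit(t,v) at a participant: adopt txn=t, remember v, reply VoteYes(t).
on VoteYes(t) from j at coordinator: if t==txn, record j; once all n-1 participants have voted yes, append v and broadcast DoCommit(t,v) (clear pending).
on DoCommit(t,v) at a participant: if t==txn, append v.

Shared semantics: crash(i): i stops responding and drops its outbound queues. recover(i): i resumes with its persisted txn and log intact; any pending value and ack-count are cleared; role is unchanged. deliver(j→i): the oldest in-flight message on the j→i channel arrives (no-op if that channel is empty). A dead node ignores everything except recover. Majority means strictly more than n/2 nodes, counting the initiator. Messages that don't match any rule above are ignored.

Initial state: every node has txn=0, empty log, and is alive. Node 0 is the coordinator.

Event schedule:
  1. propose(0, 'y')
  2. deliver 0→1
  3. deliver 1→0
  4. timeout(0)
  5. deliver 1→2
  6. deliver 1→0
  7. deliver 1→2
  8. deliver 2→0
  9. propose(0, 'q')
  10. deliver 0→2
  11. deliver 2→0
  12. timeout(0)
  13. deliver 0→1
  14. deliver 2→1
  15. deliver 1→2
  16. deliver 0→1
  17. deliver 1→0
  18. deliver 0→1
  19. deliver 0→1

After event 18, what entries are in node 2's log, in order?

empty

[1] propose(0,'y') → N0(coor t1 [-])
[2] deliver 0→1 → N1(part t1 [-])
[3] deliver 1→0 → ∅
[4] timeout(0) → N0(coor t2 [-])
[5] deliver 1→2 → ∅
[6] deliver 1→0 → ∅
[7] deliver 1→2 → ∅
[8] deliver 2→0 → ∅
[9] propose(0,'q') → N0(coor t3 [-])
[10] deliver 0→2 → N2(part t1 [-])
[11] deliver 2→0 → ∅
[12] timeout(0) → N0(coor t4 [-])
[13] deliver 0→1 → N1(part t2 [-])
[14] deliver 2→1 → ∅
[15] deliver 1→2 → ∅
[16] deliver 0→1 → N1(part t3 [-])
[17] deliver 1→0 → ∅
[18] deliver 0→1 → N1(part t4 [-])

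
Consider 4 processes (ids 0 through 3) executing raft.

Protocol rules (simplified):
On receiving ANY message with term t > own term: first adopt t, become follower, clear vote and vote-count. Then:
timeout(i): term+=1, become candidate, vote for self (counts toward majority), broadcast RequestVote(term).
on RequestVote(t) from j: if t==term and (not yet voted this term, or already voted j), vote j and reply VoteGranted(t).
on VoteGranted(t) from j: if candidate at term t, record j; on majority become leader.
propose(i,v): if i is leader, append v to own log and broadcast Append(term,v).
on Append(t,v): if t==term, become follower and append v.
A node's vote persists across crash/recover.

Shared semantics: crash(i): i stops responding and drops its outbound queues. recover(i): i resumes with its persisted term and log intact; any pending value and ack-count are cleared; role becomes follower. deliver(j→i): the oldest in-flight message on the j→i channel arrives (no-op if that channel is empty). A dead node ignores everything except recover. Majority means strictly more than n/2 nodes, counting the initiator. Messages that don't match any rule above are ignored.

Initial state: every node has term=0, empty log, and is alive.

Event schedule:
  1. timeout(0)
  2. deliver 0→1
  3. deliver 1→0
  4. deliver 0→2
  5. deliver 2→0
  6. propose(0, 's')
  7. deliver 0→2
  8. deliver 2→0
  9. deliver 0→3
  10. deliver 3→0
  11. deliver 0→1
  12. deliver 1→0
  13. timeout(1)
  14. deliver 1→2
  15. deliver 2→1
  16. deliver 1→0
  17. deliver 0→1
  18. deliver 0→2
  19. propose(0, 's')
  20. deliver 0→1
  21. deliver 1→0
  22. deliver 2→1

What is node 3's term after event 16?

1

after 1 — timeout(0): n0:cand/t1/[-]
after 2 — deliver 0→1: n1:foll/t1/[-]
after 3 — deliver 1→0: ·
after 4 — deliver 0→2: n2:foll/t1/[-]
after 5 — deliver 2→0: n0:lead/t1/[-]
after 6 — propose(0,'s'): n0:lead/t1/[s]
after 7 — deliver 0→2: n2:foll/t1/[s]
after 8 — deliver 2→0: ·
after 9 — deliver 0→3: n3:foll/t1/[-]
after 10 — deliver 3→0: ·
after 11 — deliver 0→1: n1:foll/t1/[s]
after 12 — deliver 1→0: ·
after 13 — timeout(1): n1:cand/t2/[s]
after 14 — deliver 1→2: n2:foll/t2/[s]
after 15 — deliver 2→1: ·
after 16 — deliver 1→0: n0:foll/t2/[s]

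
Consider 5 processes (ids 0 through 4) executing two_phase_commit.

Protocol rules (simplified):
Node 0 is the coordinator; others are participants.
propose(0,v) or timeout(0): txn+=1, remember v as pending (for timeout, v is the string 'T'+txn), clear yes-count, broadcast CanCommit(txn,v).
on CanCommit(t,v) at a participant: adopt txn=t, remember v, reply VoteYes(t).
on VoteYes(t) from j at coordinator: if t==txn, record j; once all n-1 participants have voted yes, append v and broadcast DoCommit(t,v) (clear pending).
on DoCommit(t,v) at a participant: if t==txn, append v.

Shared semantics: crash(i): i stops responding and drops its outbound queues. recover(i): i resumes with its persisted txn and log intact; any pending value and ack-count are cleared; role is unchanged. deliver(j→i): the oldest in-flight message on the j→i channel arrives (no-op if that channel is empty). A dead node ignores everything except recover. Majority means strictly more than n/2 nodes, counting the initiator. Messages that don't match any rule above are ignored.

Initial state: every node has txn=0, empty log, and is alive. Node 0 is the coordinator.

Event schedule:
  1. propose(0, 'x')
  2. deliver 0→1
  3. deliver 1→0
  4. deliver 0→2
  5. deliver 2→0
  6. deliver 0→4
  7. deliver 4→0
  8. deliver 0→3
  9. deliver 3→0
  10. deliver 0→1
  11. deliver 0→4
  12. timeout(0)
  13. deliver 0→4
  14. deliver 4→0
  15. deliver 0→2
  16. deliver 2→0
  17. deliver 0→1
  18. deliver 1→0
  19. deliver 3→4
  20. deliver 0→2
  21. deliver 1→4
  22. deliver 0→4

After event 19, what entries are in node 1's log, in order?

x

step 1 propose(0,'x'): 0={coor,t=1,log=-}
step 2 deliver 0→1: 1={part,t=1,log=-}
step 3 deliver 1→0: —
step 4 deliver 0→2: 2={part,t=1,log=-}
step 5 deliver 2→0: —
step 6 deliver 0→4: 4={part,t=1,log=-}
step 7 deliver 4→0: —
step 8 deliver 0→3: 3={part,t=1,log=-}
step 9 deliver 3→0: 0={coor,t=1,log=x}
step 10 deliver 0→1: 1={part,t=1,log=x}
step 11 deliver 0→4: 4={part,t=1,log=x}
step 12 timeout(0): 0={coor,t=2,log=x}
step 13 deliver 0→4: 4={part,t=2,log=x}
step 14 deliver 4→0: —
step 15 deliver 0→2: 2={part,t=1,log=x}
step 16 deliver 2→0: —
step 17 deliver 0→1: 1={part,t=2,log=x}
step 18 deliver 1→0: —
step 19 deliver 3→4: —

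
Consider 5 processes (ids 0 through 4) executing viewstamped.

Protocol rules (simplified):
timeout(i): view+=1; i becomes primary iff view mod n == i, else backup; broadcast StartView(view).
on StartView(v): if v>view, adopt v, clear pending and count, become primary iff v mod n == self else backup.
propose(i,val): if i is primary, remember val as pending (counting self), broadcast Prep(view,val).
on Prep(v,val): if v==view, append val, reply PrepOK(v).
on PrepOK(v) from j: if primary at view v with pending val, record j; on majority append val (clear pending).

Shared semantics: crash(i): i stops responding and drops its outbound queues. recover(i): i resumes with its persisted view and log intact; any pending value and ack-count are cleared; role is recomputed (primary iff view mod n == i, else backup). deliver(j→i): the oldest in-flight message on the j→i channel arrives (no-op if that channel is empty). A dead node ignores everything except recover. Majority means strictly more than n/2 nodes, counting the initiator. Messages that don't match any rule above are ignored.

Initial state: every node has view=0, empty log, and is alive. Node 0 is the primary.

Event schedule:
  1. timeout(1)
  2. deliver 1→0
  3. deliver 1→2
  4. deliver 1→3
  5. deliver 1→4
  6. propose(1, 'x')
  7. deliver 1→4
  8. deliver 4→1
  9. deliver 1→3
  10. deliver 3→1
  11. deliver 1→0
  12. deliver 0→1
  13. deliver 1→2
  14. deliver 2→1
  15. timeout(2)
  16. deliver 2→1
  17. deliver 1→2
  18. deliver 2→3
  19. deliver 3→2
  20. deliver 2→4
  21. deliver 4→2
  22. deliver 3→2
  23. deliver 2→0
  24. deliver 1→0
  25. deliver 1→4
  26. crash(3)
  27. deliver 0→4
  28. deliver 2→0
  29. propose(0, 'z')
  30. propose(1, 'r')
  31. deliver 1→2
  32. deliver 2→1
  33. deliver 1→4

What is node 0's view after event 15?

1

[1] timeout(1) → N1(prim v1 [-])
[2] deliver 1→0 → N0(back v1 [-])
[3] deliver 1→2 → N2(back v1 [-])
[4] deliver 1→3 → N3(back v1 [-])
[5] deliver 1→4 → N4(back v1 [-])
[6] propose(1,'x') → ∅
[7] deliver 1→4 → N4(back v1 [x])
[8] deliver 4→1 → ∅
[9] deliver 1→3 → N3(back v1 [x])
[10] deliver 3→1 → N1(prim v1 [x])
[11] deliver 1→0 → N0(back v1 [x])
[12] deliver 0→1 → ∅
[13] deliver 1→2 → N2(back v1 [x])
[14] deliver 2→1 → ∅
[15] timeout(2) → N2(prim v2 [x])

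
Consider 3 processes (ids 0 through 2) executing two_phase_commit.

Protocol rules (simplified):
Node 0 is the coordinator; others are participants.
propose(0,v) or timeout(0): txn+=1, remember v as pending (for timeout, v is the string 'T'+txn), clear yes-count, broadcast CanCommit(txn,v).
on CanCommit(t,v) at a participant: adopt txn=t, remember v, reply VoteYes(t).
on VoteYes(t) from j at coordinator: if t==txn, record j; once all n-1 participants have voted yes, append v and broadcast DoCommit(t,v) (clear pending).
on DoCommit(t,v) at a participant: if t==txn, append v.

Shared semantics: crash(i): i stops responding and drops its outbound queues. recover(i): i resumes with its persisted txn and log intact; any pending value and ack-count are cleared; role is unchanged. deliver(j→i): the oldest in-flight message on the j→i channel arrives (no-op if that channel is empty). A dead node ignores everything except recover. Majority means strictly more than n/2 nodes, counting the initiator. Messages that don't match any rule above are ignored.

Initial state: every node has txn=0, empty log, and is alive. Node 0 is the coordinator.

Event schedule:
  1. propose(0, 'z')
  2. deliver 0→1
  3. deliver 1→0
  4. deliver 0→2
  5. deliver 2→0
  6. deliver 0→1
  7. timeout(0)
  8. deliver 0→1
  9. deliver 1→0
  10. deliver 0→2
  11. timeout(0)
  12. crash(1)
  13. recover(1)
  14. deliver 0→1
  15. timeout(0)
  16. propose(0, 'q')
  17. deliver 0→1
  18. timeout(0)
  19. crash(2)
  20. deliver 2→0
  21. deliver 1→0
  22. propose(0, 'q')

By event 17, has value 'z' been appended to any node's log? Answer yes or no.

e1 propose(0,'z'): 0[coor,t=1,-]
e2 deliver 0→1: 1[part,t=1,-]
e3 deliver 1→0: ·
e4 deliver 0→2: 2[part,t=1,-]
e5 deliver 2→0: 0[coor,t=1,z]
e6 deliver 0→1: 1[part,t=1,z]
e7 timeout(0): 0[coor,t=2,z]
e8 deliver 0→1: 1[part,t=2,z]
e9 deliver 1→0: ·
e10 deliver 0→2: 2[part,t=1,z]
e11 timeout(0): 0[coor,t=3,z]
e12 crash(1): 1[✗part,t=2,z]
e13 recover(1): 1[part,t=2,z]
e14 deliver 0→1: 1[part,t=3,z]
e15 timeout(0): 0[coor,t=4,z]
e16 propose(0,'q'): 0[coor,t=5,z]
e17 deliver 0→1: 1[part,t=4,z]

yes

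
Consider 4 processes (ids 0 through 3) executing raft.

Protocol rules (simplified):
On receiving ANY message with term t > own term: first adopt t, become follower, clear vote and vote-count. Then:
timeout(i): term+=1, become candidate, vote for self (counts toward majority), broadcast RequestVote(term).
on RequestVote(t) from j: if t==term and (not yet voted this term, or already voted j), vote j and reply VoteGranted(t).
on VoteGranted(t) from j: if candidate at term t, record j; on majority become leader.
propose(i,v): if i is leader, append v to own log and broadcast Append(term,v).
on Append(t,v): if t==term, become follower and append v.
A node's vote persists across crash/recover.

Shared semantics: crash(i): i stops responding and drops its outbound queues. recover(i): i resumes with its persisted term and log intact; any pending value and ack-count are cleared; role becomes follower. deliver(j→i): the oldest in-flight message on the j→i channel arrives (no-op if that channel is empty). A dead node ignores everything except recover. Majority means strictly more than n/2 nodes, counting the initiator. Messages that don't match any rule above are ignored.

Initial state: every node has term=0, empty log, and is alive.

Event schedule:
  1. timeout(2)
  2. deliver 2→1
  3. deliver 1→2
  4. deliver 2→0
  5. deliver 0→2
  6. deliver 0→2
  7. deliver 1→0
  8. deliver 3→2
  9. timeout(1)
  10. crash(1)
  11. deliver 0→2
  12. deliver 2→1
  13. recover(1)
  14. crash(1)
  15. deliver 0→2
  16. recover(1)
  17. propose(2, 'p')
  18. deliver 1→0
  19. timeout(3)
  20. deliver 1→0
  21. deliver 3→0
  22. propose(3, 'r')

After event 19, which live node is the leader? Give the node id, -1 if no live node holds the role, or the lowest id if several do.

2

after 1 — timeout(2): n2:cand/t1/[-]
after 2 — deliver 2→1: n1:foll/t1/[-]
after 3 — deliver 1→2: ·
after 4 — deliver 2→0: n0:foll/t1/[-]
after 5 — deliver 0→2: n2:lead/t1/[-]
after 6 — deliver 0→2: ·
after 7 — deliver 1→0: ·
after 8 — deliver 3→2: ·
after 9 — timeout(1): n1:cand/t2/[-]
after 10 — crash(1): n1:✗cand/t2/[-]
after 11 — deliver 0→2: ·
after 12 — deliver 2→1: ·
after 13 — recover(1): n1:foll/t2/[-]
after 14 — crash(1): n1:✗foll/t2/[-]
after 15 — deliver 0→2: ·
after 16 — recover(1): n1:foll/t2/[-]
after 17 — propose(2,'p'): n2:lead/t1/[p]
after 18 — deliver 1→0: ·
after 19 — timeout(3): n3:cand/t1/[-]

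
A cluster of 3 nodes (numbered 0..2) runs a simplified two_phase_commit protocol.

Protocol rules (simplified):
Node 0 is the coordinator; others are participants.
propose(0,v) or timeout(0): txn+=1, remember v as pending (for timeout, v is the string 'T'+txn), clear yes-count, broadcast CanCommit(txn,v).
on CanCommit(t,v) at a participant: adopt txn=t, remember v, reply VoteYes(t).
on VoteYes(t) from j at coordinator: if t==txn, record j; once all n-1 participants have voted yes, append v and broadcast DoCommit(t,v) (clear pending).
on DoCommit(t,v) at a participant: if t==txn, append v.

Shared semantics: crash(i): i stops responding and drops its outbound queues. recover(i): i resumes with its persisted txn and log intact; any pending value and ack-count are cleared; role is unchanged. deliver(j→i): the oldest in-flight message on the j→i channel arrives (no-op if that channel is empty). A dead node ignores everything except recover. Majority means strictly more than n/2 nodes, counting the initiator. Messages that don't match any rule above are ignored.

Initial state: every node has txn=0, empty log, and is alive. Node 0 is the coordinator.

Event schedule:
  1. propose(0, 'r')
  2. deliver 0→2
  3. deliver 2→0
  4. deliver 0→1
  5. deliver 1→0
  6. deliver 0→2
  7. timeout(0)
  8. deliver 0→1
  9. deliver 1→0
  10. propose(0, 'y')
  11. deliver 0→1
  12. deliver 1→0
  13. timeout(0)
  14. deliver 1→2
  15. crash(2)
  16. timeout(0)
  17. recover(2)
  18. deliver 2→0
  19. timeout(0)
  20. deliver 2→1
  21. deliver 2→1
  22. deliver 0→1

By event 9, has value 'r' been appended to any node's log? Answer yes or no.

yes

after 1 — propose(0,'r'): n0:coor/t1/[-]
after 2 — deliver 0→2: n2:part/t1/[-]
after 3 — deliver 2→0: ·
after 4 — deliver 0→1: n1:part/t1/[-]
after 5 — deliver 1→0: n0:coor/t1/[r]
after 6 — deliver 0→2: n2:part/t1/[r]
after 7 — timeout(0): n0:coor/t2/[r]
after 8 — deliver 0→1: n1:part/t1/[r]
after 9 — deliver 1→0: ·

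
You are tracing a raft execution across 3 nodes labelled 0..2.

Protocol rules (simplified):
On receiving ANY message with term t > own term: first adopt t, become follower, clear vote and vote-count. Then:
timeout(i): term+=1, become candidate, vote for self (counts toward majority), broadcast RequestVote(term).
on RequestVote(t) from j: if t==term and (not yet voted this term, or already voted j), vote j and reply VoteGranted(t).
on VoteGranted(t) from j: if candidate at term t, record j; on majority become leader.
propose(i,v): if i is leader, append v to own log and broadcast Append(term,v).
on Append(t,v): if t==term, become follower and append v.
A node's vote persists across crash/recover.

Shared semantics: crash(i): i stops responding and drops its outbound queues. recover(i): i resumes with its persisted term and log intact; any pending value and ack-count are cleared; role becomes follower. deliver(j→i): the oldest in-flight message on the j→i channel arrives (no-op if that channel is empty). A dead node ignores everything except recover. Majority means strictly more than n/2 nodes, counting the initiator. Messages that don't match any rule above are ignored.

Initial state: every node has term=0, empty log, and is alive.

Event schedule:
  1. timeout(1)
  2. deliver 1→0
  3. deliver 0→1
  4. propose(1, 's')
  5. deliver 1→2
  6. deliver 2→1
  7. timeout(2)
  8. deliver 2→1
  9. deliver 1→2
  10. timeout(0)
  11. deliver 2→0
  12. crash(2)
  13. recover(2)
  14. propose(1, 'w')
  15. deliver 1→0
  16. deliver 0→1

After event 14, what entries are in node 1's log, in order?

s

after 1 — timeout(1): n1:cand/t1/[-]
after 2 — deliver 1→0: n0:foll/t1/[-]
after 3 — deliver 0→1: n1:lead/t1/[-]
after 4 — propose(1,'s'): n1:lead/t1/[s]
after 5 — deliver 1→2: n2:foll/t1/[-]
after 6 — deliver 2→1: ·
after 7 — timeout(2): n2:cand/t2/[-]
after 8 — deliver 2→1: n1:foll/t2/[s]
after 9 — deliver 1→2: ·
after 10 — timeout(0): n0:cand/t2/[-]
after 11 — deliver 2→0: ·
after 12 — crash(2): n2:✗cand/t2/[-]
after 13 — recover(2): n2:foll/t2/[-]
after 14 — propose(1,'w'): ·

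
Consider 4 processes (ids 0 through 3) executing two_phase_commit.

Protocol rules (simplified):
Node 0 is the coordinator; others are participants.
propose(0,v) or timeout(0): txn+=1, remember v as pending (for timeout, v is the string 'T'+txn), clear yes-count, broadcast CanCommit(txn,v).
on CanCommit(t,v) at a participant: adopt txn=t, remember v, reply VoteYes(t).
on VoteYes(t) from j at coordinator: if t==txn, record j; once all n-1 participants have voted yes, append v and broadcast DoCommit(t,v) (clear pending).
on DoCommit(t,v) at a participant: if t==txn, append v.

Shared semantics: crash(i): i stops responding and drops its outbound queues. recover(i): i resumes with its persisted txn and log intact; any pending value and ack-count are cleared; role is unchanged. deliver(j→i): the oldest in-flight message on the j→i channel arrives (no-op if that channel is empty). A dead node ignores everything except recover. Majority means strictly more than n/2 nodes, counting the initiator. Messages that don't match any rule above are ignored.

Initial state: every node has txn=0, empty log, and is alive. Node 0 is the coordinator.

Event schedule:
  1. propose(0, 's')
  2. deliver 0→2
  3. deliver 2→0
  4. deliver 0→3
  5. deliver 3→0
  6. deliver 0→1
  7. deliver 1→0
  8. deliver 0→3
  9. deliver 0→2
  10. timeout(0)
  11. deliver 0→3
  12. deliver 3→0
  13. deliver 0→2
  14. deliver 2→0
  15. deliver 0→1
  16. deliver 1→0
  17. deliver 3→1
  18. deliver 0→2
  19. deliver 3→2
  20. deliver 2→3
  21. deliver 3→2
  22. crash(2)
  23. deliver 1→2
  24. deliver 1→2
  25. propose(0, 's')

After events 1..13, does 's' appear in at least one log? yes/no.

yes

e1 propose(0,'s'): 0[coor,t=1,-]
e2 deliver 0→2: 2[part,t=1,-]
e3 deliver 2→0: ·
e4 deliver 0→3: 3[part,t=1,-]
e5 deliver 3→0: ·
e6 deliver 0→1: 1[part,t=1,-]
e7 deliver 1→0: 0[coor,t=1,s]
e8 deliver 0→3: 3[part,t=1,s]
e9 deliver 0→2: 2[part,t=1,s]
e10 timeout(0): 0[coor,t=2,s]
e11 deliver 0→3: 3[part,t=2,s]
e12 deliver 3→0: ·
e13 deliver 0→2: 2[part,t=2,s]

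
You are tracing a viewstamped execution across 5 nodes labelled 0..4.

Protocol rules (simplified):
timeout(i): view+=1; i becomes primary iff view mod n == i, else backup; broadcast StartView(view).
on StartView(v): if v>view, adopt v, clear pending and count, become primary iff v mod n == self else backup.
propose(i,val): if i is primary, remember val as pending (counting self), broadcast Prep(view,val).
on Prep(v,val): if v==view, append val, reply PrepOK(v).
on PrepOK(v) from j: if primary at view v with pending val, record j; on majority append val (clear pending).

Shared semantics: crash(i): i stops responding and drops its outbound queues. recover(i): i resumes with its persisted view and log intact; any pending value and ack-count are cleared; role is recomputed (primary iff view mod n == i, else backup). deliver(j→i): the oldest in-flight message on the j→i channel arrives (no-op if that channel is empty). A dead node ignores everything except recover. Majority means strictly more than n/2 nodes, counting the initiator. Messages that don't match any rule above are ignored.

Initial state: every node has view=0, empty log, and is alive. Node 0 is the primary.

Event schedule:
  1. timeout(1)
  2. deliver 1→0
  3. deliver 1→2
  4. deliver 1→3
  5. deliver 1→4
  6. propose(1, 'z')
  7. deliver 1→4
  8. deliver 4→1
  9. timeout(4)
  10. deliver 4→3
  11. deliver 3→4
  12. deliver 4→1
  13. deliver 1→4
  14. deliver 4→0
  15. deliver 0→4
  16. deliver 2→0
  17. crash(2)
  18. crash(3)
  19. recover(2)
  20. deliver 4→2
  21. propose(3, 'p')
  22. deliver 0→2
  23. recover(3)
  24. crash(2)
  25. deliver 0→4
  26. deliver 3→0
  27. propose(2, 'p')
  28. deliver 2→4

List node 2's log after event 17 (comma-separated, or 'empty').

empty

after 1 — timeout(1): n1:prim/v1/[-]
after 2 — deliver 1→0: n0:back/v1/[-]
after 3 — deliver 1→2: n2:back/v1/[-]
after 4 — deliver 1→3: n3:back/v1/[-]
after 5 — deliver 1→4: n4:back/v1/[-]
after 6 — propose(1,'z'): ·
after 7 — deliver 1→4: n4:back/v1/[z]
after 8 — deliver 4→1: ·
after 9 — timeout(4): n4:back/v2/[z]
after 10 — deliver 4→3: n3:back/v2/[-]
after 11 — deliver 3→4: ·
after 12 — deliver 4→1: n1:back/v2/[-]
after 13 — deliver 1→4: ·
after 14 — deliver 4→0: n0:back/v2/[-]
after 15 — deliver 0→4: ·
after 16 — deliver 2→0: ·
after 17 — crash(2): n2:✗back/v1/[-]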